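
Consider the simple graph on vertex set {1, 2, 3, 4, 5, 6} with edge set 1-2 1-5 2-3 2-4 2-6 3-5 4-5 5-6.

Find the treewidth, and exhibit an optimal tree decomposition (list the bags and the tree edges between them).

Treewidth 2.
One such decomposition:
Bags: B1 = {2, 5, 6}  B2 = {2, 3, 5}  B3 = {1, 2, 5}  B4 = {2, 4, 5}
Tree: B1–B2, B2–B3, B3–B4

Each bag holds 3 vertices, so the decomposition has width 2, which upper-bounds the treewidth. Since 5–6–2–3–5 is a cycle in G, G is not acyclic. Forests are exactly the graphs of treewidth ≤ 1, so tw(G) ≥ 2. Hence tw(G) = 2 exactly.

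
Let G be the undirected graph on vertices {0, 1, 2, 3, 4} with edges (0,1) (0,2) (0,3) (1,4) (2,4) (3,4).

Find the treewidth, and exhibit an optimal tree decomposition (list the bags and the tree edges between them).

Treewidth 2.
One optimal decomposition is:
Bags: B1 = {0, 3, 4}  B2 = {0, 2, 4}  B3 = {0, 1, 4}
Tree: B1–B2, B2–B3

Each bag holds 3 vertices, so the decomposition has width 2, which upper-bounds the treewidth. The edges 0–3–4–2–0 form a cycle, so G is not a tree and its treewidth is at least 2. Hence tw(G) = 2 exactly.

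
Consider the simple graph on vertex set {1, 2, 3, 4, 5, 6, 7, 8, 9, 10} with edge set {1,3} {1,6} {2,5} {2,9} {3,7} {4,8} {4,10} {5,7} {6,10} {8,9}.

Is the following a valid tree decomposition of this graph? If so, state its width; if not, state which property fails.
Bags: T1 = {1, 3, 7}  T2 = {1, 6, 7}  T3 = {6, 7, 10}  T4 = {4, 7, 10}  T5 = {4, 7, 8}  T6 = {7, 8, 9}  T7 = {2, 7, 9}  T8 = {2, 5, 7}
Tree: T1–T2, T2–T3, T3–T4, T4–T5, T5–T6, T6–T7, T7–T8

Yes; width 2.

Vertex coverage: the bags together contain {1, 2, 3, 4, 5, 6, 7, 8, 9, 10}, the full vertex set. Edge coverage: each edge of G has both endpoints in at least one bag. Running intersection: for every vertex, the bags containing it form a connected subtree. All three properties hold, so this is a valid tree decomposition of width max|bag| − 1 = 2, and hence tw(G) ≤ 2.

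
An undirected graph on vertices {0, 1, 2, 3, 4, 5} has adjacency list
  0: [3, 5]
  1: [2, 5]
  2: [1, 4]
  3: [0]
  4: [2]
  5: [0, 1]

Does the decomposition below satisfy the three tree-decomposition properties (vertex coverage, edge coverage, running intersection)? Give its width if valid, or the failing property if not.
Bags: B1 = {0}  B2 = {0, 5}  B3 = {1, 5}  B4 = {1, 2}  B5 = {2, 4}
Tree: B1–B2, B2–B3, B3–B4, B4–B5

A tree decomposition must satisfy three properties: every vertex lies in some bag; for every edge, both endpoints lie together in some bag; and for every vertex, the bags containing it form a connected subtree. Here vertex 3 appears in no bag, so the decomposition is invalid.

No — vertex 3 appears in no bag.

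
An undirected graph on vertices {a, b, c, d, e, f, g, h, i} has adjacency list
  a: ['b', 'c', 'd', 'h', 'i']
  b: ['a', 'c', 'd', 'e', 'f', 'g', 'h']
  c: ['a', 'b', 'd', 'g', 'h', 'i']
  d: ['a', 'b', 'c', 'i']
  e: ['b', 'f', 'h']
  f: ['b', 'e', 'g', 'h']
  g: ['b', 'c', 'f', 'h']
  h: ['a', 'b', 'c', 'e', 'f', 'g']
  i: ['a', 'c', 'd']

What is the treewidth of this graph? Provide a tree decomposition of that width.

Treewidth 3.
One optimal decomposition is:
Bags: B1 = {a, c, d, i}  B2 = {a, b, c, d}  B3 = {a, b, c, h}  B4 = {b, c, g, h}  B5 = {b, f, g, h}  B6 = {b, e, f, h}
Tree: B1–B2, B2–B3, B3–B4, B4–B5, B5–B6

The largest bag has 4 vertices, giving width 3; this decomposition certifies tw(G) ≤ 3. On the other hand G contains the 4-clique {a, b, c, d}. A clique must lie in a single bag of any decomposition, so no decomposition can have width below 3. Therefore the treewidth is 3.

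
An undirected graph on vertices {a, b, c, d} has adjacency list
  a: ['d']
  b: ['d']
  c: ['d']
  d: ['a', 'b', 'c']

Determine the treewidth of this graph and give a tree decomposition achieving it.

Treewidth 1.
One optimal decomposition is:
Bags: B1 = {c, d}  B2 = {b, d}  B3 = {a, d}
Tree: B1–B2, B2–B3

The largest bag has 2 vertices, giving width 1; this decomposition certifies tw(G) ≤ 1. G has an edge, so its treewidth is at least 1. Combining the bounds, tw(G) = 1.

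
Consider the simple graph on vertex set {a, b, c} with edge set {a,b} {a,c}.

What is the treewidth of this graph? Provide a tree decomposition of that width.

Treewidth 1.
Bags: B1 = {a, b}  B2 = {a, c}
Tree: B1–B2

Each bag holds 2 vertices, so the decomposition has width 1, which upper-bounds the treewidth. Any graph with an edge has treewidth ≥ 1, and G has the edge b–a. Therefore the treewidth is 1.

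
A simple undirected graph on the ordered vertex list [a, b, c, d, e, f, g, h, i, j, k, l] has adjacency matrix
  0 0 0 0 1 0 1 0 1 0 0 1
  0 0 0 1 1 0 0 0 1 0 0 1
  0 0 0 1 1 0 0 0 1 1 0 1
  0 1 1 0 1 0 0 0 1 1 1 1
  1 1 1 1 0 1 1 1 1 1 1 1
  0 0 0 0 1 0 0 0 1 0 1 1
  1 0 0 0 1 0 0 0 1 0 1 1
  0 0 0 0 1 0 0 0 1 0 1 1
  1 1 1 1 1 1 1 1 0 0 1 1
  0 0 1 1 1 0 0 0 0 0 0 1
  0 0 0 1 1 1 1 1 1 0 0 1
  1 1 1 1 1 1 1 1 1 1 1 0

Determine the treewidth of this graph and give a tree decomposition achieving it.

Treewidth 4.
One optimal decomposition is:
Bags: B1 = {e, g, i, k, l}  B2 = {e, f, i, k, l}  B3 = {d, e, i, k, l}  B4 = {b, d, e, i, l}  B5 = {c, d, e, i, l}  B6 = {c, d, e, j, l}  B7 = {a, e, g, i, l}  B8 = {e, h, i, k, l}
Tree: B1–B2, B1–B3, B3–B4, B3–B5, B5–B6, B1–B7, B3–B8

Every bag has size at most 5, so the width is 5 − 1 = 4 and tw(G) ≤ 4. Conversely, {c, d, e, j, l} is a clique of size 5, and the vertices of any clique must share a bag in every tree decomposition; so some bag has ≥ 5 vertices and tw(G) ≥ 4. Hence tw(G) = 4 exactly.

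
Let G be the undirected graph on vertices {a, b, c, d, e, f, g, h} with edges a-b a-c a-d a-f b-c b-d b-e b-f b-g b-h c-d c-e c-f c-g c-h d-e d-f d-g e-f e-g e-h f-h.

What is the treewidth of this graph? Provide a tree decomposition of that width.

Treewidth 4.
Bags: B1 = {b, c, e, f, h}  B2 = {b, c, d, e, f}  B3 = {a, b, c, d, f}  B4 = {b, c, d, e, g}
Tree: B1–B2, B2–B3, B2–B4

Each bag holds 5 vertices, so the decomposition has width 4, which upper-bounds the treewidth. For the lower bound, the 5 vertices {b, c, d, e, g} are pairwise adjacent, and any tree decomposition puts a clique entirely inside one bag — forcing width ≥ 4. Hence tw(G) = 4 exactly.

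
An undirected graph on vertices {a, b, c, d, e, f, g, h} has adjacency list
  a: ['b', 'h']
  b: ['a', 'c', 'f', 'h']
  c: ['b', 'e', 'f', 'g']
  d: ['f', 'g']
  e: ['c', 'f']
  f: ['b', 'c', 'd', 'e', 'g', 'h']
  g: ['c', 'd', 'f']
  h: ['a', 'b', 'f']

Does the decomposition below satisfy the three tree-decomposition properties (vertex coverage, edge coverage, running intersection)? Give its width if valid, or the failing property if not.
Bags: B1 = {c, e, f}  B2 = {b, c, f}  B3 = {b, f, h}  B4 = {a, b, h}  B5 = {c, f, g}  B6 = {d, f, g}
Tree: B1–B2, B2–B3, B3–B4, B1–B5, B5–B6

Yes; width 2.

Checking the three conditions: (i) the bags cover all of {a, b, c, d, e, f, g, h}; (ii) for each edge, some bag contains both endpoints; (iii) the bags containing any fixed vertex form a subtree. All hold, so the decomposition is valid with width 3 − 1 = 2.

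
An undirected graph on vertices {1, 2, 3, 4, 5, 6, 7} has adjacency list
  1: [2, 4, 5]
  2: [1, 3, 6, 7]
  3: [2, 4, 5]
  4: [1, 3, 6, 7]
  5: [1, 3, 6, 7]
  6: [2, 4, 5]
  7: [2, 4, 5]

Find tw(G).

3

A width-3 tree decomposition is:
Bags: B1 = {1, 2, 4, 5}  B2 = {2, 4, 5, 6}  B3 = {2, 4, 5, 7}  B4 = {2, 3, 4, 5}
Tree: B1–B2, B2–B3, B3–B4
Each bag holds 4 vertices, so the decomposition has width 3, which upper-bounds the treewidth. For the lower bound: the 4 vertex sets {1,5}, {4,6}, {2}, {7} are disjoint, each induces a connected subgraph, and every pair is joined by at least one edge of G. Contracting each set to a single vertex therefore yields K_{4} as a minor, and since treewidth is minor-monotone, tw(G) ≥ tw(K_{4}) = 3. Hence tw(G) = 3 exactly.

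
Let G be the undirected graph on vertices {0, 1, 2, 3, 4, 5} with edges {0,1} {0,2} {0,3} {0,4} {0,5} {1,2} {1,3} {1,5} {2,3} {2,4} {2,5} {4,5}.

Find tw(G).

3

A width-3 tree decomposition is:
Bags: B1 = {0, 1, 2, 5}  B2 = {0, 1, 2, 3}  B3 = {0, 2, 4, 5}
Tree: B1–B2, B1–B3
The largest bag has 4 vertices, giving width 3; this decomposition certifies tw(G) ≤ 3. For the lower bound, the 4 vertices {0, 1, 2, 3} are pairwise adjacent, and any tree decomposition puts a clique entirely inside one bag — forcing width ≥ 3. Combining the bounds, tw(G) = 3.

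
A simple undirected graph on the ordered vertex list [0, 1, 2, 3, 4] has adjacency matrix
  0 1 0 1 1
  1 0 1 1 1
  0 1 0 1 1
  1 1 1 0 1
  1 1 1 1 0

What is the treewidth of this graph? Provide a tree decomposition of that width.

Each bag holds 4 vertices, so the decomposition has width 3, which upper-bounds the treewidth. Conversely, {0, 1, 3, 4} is a clique of size 4, and the vertices of any clique must share a bag in every tree decomposition; so some bag has ≥ 4 vertices and tw(G) ≥ 3. Combining the bounds, tw(G) = 3.

Treewidth 3.
Bags: B1 = {1, 2, 3, 4}  B2 = {0, 1, 3, 4}
Tree: B1–B2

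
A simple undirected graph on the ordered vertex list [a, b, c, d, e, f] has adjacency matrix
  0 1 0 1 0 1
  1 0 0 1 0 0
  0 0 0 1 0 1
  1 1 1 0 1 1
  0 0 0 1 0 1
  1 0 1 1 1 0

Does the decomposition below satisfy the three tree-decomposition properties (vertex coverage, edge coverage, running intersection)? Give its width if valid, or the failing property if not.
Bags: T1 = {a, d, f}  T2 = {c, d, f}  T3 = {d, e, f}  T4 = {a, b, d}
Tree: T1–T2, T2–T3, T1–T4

Yes; width 2.

Every vertex of G appears in some bag (union = {a, b, c, d, e, f}); every edge is covered by a bag; and for each vertex v the set of bags containing v is connected in the bag tree. The decomposition is therefore valid. The largest bag has 3 vertices, so the width is 2.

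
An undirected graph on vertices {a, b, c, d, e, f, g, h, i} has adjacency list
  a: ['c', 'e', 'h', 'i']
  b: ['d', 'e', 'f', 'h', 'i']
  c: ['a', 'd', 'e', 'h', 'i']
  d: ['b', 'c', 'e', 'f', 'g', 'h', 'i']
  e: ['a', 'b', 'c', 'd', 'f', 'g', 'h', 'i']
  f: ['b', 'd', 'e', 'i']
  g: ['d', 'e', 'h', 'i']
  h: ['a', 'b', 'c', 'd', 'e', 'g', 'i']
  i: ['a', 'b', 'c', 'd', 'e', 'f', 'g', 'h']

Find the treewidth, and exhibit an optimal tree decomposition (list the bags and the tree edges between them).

Treewidth 4.
One such decomposition:
Bags: B1 = {d, e, g, h, i}  B2 = {c, d, e, h, i}  B3 = {a, c, e, h, i}  B4 = {b, d, e, h, i}  B5 = {b, d, e, f, i}
Tree: B1–B2, B2–B3, B1–B4, B4–B5

Every bag has size at most 5, so the width is 5 − 1 = 4 and tw(G) ≤ 4. Conversely, {d, e, g, h, i} is a clique of size 5, and the vertices of any clique must share a bag in every tree decomposition; so some bag has ≥ 5 vertices and tw(G) ≥ 4. Hence tw(G) = 4 exactly.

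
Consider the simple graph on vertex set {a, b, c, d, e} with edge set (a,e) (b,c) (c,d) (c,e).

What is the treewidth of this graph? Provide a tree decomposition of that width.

Each bag holds 2 vertices, so the decomposition has width 1, which upper-bounds the treewidth. Any graph with an edge has treewidth ≥ 1, and G has the edge b–c. The upper and lower bounds meet at 1, so that is the treewidth.

Treewidth 1.
One optimal decomposition is:
Bags: B1 = {b, c}  B2 = {c, e}  B3 = {a, e}  B4 = {c, d}
Tree: B1–B2, B2–B3, B1–B4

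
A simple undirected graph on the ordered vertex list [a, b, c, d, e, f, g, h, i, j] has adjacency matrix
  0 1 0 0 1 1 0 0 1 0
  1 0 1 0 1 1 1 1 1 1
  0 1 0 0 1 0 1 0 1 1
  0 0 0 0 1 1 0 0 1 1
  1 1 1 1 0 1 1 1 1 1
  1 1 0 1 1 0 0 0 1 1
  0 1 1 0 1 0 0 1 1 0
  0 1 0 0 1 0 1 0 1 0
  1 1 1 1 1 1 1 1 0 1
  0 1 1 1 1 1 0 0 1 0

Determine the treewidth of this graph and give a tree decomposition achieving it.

The largest bag has 5 vertices, giving width 4; this decomposition certifies tw(G) ≤ 4. For the lower bound, the 5 vertices {d, e, f, i, j} are pairwise adjacent, and any tree decomposition puts a clique entirely inside one bag — forcing width ≥ 4. The upper and lower bounds meet at 4, so that is the treewidth.

Treewidth 4.
One optimal decomposition is:
Bags: B1 = {b, c, e, i, j}  B2 = {b, e, f, i, j}  B3 = {b, c, e, g, i}  B4 = {a, b, e, f, i}  B5 = {d, e, f, i, j}  B6 = {b, e, g, h, i}
Tree: B1–B2, B1–B3, B2–B4, B2–B5, B3–B6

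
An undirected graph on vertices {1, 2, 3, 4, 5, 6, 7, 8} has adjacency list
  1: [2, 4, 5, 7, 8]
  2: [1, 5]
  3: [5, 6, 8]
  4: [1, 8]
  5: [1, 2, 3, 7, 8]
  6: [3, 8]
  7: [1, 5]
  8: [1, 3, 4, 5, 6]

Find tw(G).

A width-2 tree decomposition is:
Bags: B1 = {3, 5, 8}  B2 = {1, 5, 8}  B3 = {1, 5, 7}  B4 = {3, 6, 8}  B5 = {1, 4, 8}  B6 = {1, 2, 5}
Tree: B1–B2, B2–B3, B1–B4, B2–B5, B2–B6
Every bag has size at most 3, so the width is 3 − 1 = 2 and tw(G) ≤ 2. For the lower bound, the 3 vertices {1, 4, 8} are pairwise adjacent, and any tree decomposition puts a clique entirely inside one bag — forcing width ≥ 2. The upper and lower bounds meet at 2, so that is the treewidth.

2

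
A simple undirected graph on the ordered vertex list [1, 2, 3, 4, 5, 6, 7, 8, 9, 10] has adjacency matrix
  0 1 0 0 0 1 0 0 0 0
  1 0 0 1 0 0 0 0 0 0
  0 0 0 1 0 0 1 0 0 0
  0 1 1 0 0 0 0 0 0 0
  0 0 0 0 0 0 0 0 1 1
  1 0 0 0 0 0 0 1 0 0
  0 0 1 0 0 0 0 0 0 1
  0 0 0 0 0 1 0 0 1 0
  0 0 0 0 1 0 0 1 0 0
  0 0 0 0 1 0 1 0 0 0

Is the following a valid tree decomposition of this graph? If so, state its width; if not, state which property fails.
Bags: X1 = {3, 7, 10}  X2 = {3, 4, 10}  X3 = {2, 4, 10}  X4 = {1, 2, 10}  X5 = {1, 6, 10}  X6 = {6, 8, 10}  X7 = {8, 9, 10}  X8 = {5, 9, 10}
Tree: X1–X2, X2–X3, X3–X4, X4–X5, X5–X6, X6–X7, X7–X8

Yes; width 2.

Checking the three conditions: (i) the bags cover all of {1, 2, 3, 4, 5, 6, 7, 8, 9, 10}; (ii) for each edge, some bag contains both endpoints; (iii) the bags containing any fixed vertex form a subtree. All hold, so the decomposition is valid with width 3 − 1 = 2.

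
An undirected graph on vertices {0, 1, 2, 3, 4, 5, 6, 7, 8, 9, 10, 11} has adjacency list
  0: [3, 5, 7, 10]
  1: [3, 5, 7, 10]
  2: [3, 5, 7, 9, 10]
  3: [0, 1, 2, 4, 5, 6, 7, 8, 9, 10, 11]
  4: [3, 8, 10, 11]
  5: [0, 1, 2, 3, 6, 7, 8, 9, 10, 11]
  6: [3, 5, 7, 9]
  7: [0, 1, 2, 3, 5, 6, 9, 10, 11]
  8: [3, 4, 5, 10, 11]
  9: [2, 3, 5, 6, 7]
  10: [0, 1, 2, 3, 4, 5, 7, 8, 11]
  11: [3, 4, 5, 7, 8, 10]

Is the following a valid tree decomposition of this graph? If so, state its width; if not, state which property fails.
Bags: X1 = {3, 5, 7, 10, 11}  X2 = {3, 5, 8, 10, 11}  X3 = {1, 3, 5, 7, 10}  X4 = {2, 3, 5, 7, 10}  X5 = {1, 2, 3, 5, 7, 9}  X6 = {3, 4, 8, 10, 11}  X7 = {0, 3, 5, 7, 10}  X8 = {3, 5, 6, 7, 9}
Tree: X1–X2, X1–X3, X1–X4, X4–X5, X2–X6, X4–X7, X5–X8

No — bags containing vertex 1 are not connected in the tree.

A tree decomposition must satisfy three properties: every vertex lies in some bag; for every edge, both endpoints lie together in some bag; and for every vertex, the bags containing it form a connected subtree. Here bags containing vertex 1 are not connected in the tree, so the decomposition is invalid.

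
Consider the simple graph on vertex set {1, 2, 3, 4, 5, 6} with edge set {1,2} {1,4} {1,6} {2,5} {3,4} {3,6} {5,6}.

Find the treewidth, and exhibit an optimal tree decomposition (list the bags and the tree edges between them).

Each bag holds 3 vertices, so the decomposition has width 2, which upper-bounds the treewidth. For the lower bound, G contains the cycle 4–3–6–1–4, so G is not a forest; only forests have treewidth ≤ 1, hence tw(G) ≥ 2. The upper and lower bounds meet at 2, so that is the treewidth.

Treewidth 2.
One such decomposition:
Bags: B1 = {1, 3, 4}  B2 = {1, 3, 6}  B3 = {1, 2, 6}  B4 = {2, 5, 6}
Tree: B1–B2, B2–B3, B3–B4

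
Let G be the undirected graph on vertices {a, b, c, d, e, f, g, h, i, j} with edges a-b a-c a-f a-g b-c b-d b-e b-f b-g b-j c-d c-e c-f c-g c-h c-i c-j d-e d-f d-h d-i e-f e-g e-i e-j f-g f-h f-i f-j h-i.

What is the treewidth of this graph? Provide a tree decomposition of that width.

Each bag holds 5 vertices, so the decomposition has width 4, which upper-bounds the treewidth. For the lower bound, the 5 vertices {c, d, f, h, i} are pairwise adjacent, and any tree decomposition puts a clique entirely inside one bag — forcing width ≥ 4. The upper and lower bounds meet at 4, so that is the treewidth.

Treewidth 4.
One such decomposition:
Bags: B1 = {a, b, c, f, g}  B2 = {b, c, e, f, g}  B3 = {b, c, e, f, j}  B4 = {b, c, d, e, f}  B5 = {c, d, e, f, i}  B6 = {c, d, f, h, i}
Tree: B1–B2, B2–B3, B3–B4, B4–B5, B5–B6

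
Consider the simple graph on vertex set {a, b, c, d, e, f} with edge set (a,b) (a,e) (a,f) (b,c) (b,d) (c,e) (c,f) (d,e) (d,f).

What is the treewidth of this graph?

3

A width-3 tree decomposition is:
Bags: B1 = {a, b, c, d}  B2 = {a, c, d, f}  B3 = {a, c, d, e}
Tree: B1–B2, B2–B3
The largest bag has 4 vertices, giving width 3; this decomposition certifies tw(G) ≤ 3. For the lower bound: the 4 vertex sets {b,c}, {a,f}, {d}, {e} are disjoint, each induces a connected subgraph, and every pair is joined by at least one edge of G. Contracting each set to a single vertex therefore yields K_{4} as a minor, and since treewidth is minor-monotone, tw(G) ≥ tw(K_{4}) = 3. Combining the bounds, tw(G) = 3.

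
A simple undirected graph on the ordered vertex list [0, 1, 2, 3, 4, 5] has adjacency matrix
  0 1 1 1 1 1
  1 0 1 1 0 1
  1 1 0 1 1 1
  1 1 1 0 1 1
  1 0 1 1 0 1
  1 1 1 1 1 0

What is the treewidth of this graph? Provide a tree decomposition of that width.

Treewidth 4.
One optimal decomposition is:
Bags: B1 = {0, 1, 2, 3, 5}  B2 = {0, 2, 3, 4, 5}
Tree: B1–B2

Each bag holds 5 vertices, so the decomposition has width 4, which upper-bounds the treewidth. For the lower bound, the 5 vertices {0, 1, 2, 3, 5} are pairwise adjacent, and any tree decomposition puts a clique entirely inside one bag — forcing width ≥ 4. Combining the bounds, tw(G) = 4.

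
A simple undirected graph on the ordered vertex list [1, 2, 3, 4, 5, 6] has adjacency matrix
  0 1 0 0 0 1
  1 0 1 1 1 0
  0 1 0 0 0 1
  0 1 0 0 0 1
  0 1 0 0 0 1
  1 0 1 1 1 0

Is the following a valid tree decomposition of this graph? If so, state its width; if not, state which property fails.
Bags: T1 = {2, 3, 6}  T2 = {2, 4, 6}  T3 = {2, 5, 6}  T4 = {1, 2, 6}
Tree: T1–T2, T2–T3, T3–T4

Vertex coverage: the bags together contain {1, 2, 3, 4, 5, 6}, the full vertex set. Edge coverage: each edge of G has both endpoints in at least one bag. Running intersection: for every vertex, the bags containing it form a connected subtree. All three properties hold, so this is a valid tree decomposition of width max|bag| − 1 = 2, and hence tw(G) ≤ 2.

Yes; width 2.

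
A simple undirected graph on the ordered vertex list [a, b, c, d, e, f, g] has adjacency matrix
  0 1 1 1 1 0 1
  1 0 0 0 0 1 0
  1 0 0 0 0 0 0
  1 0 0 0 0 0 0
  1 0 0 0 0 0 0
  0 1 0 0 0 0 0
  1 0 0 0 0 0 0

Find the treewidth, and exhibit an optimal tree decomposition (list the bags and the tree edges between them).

The largest bag has 2 vertices, giving width 1; this decomposition certifies tw(G) ≤ 1. Since G has at least one edge (e.g. a–d), it is not an edgeless graph, so tw(G) ≥ 1. Hence tw(G) = 1 exactly.

Treewidth 1.
Bags: B1 = {a, d}  B2 = {a, c}  B3 = {a, e}  B4 = {a, g}  B5 = {a, b}  B6 = {b, f}
Tree: B1–B2, B2–B3, B2–B4, B4–B5, B5–B6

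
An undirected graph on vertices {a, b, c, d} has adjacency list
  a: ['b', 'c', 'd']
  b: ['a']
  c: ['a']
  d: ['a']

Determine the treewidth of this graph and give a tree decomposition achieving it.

Each bag holds 2 vertices, so the decomposition has width 1, which upper-bounds the treewidth. Since G has at least one edge (e.g. d–a), it is not an edgeless graph, so tw(G) ≥ 1. The upper and lower bounds meet at 1, so that is the treewidth.

Treewidth 1.
One such decomposition:
Bags: B1 = {a, d}  B2 = {a, c}  B3 = {a, b}
Tree: B1–B2, B2–B3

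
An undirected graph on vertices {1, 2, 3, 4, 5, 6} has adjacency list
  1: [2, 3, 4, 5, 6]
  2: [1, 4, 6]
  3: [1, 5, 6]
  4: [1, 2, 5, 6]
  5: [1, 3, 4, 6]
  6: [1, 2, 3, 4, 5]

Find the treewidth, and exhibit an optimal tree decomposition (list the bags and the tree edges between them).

Each bag holds 4 vertices, so the decomposition has width 3, which upper-bounds the treewidth. For the lower bound, the 4 vertices {1, 3, 5, 6} are pairwise adjacent, and any tree decomposition puts a clique entirely inside one bag — forcing width ≥ 3. The upper and lower bounds meet at 3, so that is the treewidth.

Treewidth 3.
Bags: B1 = {1, 4, 5, 6}  B2 = {1, 3, 5, 6}  B3 = {1, 2, 4, 6}
Tree: B1–B2, B1–B3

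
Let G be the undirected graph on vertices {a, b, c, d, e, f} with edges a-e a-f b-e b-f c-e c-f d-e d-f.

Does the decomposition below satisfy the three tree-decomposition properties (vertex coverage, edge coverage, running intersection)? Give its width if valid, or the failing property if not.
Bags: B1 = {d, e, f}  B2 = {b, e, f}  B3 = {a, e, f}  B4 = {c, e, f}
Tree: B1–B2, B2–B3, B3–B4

Yes; width 2.

Checking the three conditions: (i) the bags cover all of {a, b, c, d, e, f}; (ii) for each edge, some bag contains both endpoints; (iii) the bags containing any fixed vertex form a subtree. All hold, so the decomposition is valid with width 3 − 1 = 2.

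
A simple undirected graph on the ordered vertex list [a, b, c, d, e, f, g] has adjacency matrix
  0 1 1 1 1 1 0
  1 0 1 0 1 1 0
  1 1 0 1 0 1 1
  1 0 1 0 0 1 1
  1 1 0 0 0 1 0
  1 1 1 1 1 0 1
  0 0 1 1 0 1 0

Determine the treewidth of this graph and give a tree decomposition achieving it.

Each bag holds 4 vertices, so the decomposition has width 3, which upper-bounds the treewidth. Conversely, {a, b, e, f} is a clique of size 4, and the vertices of any clique must share a bag in every tree decomposition; so some bag has ≥ 4 vertices and tw(G) ≥ 3. The upper and lower bounds meet at 3, so that is the treewidth.

Treewidth 3.
Bags: B1 = {a, c, d, f}  B2 = {a, b, c, f}  B3 = {a, b, e, f}  B4 = {c, d, f, g}
Tree: B1–B2, B2–B3, B1–B4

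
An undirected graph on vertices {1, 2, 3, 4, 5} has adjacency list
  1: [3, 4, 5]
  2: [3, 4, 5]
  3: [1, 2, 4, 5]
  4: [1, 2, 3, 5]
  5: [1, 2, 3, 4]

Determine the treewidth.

3

A width-3 tree decomposition is:
Bags: B1 = {2, 3, 4, 5}  B2 = {1, 3, 4, 5}
Tree: B1–B2
Each bag holds 4 vertices, so the decomposition has width 3, which upper-bounds the treewidth. For the lower bound, the 4 vertices {1, 3, 4, 5} are pairwise adjacent, and any tree decomposition puts a clique entirely inside one bag — forcing width ≥ 3. Therefore the treewidth is 3.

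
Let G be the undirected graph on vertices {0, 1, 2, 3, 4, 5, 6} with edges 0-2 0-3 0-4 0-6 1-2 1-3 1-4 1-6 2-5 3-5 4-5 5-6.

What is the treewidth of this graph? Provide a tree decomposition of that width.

Treewidth 3.
One such decomposition:
Bags: B1 = {0, 1, 3, 5}  B2 = {0, 1, 5, 6}  B3 = {0, 1, 2, 5}  B4 = {0, 1, 4, 5}
Tree: B1–B2, B2–B3, B3–B4

Each bag holds 4 vertices, so the decomposition has width 3, which upper-bounds the treewidth. For the lower bound: the 4 vertex sets {0,3}, {1,6}, {5}, {2} are disjoint, each induces a connected subgraph, and every pair is joined by at least one edge of G. Contracting each set to a single vertex therefore yields K_{4} as a minor, and since treewidth is minor-monotone, tw(G) ≥ tw(K_{4}) = 3. Therefore the treewidth is 3.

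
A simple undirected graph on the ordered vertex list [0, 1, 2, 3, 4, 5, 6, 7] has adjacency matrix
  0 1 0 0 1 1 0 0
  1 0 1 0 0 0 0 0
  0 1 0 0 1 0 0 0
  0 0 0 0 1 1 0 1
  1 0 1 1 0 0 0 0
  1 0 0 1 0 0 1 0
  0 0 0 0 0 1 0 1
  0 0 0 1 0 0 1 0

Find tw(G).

2

A width-2 tree decomposition is:
Bags: B1 = {1, 2, 4}  B2 = {0, 1, 4}  B3 = {0, 3, 4}  B4 = {0, 3, 5}  B5 = {3, 5, 7}  B6 = {5, 6, 7}
Tree: B1–B2, B2–B3, B3–B4, B4–B5, B5–B6
Every bag has size at most 3, so the width is 3 − 1 = 2 and tw(G) ≤ 2. Since 2–1–0–4–2 is a cycle in G, G is not acyclic. Forests are exactly the graphs of treewidth ≤ 1, so tw(G) ≥ 2. Combining the bounds, tw(G) = 2.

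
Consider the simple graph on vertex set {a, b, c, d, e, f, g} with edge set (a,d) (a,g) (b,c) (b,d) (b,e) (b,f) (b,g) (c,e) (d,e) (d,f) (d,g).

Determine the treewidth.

2

A width-2 tree decomposition is:
Bags: B1 = {b, d, e}  B2 = {b, d, g}  B3 = {b, d, f}  B4 = {b, c, e}  B5 = {a, d, g}
Tree: B1–B2, B2–B3, B1–B4, B2–B5
Every bag has size at most 3, so the width is 3 − 1 = 2 and tw(G) ≤ 2. For the lower bound, the 3 vertices {a, d, g} are pairwise adjacent, and any tree decomposition puts a clique entirely inside one bag — forcing width ≥ 2. Therefore the treewidth is 2.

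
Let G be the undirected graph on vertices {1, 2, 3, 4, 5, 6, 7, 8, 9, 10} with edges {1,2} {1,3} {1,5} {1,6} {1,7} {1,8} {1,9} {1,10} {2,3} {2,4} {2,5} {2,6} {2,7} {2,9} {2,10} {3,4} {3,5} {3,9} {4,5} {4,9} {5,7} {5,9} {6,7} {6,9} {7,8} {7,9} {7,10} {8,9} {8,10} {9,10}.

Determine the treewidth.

A width-4 tree decomposition is:
Bags: B1 = {1, 2, 5, 7, 9}  B2 = {1, 2, 7, 9, 10}  B3 = {1, 7, 8, 9, 10}  B4 = {1, 2, 6, 7, 9}  B5 = {1, 2, 3, 5, 9}  B6 = {2, 3, 4, 5, 9}
Tree: B1–B2, B2–B3, B1–B4, B1–B5, B5–B6
Every bag has size at most 5, so the width is 5 − 1 = 4 and tw(G) ≤ 4. On the other hand G contains the 5-clique {1, 7, 8, 9, 10}. A clique must lie in a single bag of any decomposition, so no decomposition can have width below 4. Hence tw(G) = 4 exactly.

4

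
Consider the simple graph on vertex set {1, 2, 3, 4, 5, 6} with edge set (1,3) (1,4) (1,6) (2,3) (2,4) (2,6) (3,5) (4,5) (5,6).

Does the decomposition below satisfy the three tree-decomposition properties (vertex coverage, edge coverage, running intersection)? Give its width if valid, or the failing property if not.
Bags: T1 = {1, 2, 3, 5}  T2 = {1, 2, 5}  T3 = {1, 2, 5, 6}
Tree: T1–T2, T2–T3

A tree decomposition must satisfy three properties: every vertex lies in some bag; for every edge, both endpoints lie together in some bag; and for every vertex, the bags containing it form a connected subtree. Here vertex 4 appears in no bag, so the decomposition is invalid.

No — vertex 4 appears in no bag.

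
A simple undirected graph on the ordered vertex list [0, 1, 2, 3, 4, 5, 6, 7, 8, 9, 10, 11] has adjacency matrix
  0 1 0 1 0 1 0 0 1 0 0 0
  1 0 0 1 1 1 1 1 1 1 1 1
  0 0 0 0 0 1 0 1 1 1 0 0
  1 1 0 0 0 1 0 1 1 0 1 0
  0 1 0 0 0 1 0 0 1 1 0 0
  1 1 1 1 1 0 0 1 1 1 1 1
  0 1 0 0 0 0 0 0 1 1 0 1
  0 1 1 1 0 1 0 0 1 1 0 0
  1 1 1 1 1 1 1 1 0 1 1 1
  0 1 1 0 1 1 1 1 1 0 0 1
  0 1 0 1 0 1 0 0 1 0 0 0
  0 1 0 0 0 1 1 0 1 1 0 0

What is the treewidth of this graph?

A width-4 tree decomposition is:
Bags: B1 = {1, 5, 7, 8, 9}  B2 = {2, 5, 7, 8, 9}  B3 = {1, 3, 5, 7, 8}  B4 = {1, 5, 8, 9, 11}  B5 = {1, 6, 8, 9, 11}  B6 = {1, 3, 5, 8, 10}  B7 = {1, 4, 5, 8, 9}  B8 = {0, 1, 3, 5, 8}
Tree: B1–B2, B1–B3, B1–B4, B4–B5, B3–B6, B4–B7, B3–B8
Each bag holds 5 vertices, so the decomposition has width 4, which upper-bounds the treewidth. For the lower bound, the 5 vertices {1, 5, 8, 9, 11} are pairwise adjacent, and any tree decomposition puts a clique entirely inside one bag — forcing width ≥ 4. Hence tw(G) = 4 exactly.

4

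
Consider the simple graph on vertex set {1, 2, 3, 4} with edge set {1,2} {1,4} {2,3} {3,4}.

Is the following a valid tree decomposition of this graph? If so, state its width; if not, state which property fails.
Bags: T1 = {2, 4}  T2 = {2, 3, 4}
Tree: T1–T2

No — vertex 1 appears in no bag.

A tree decomposition must satisfy three properties: every vertex lies in some bag; for every edge, both endpoints lie together in some bag; and for every vertex, the bags containing it form a connected subtree. Here vertex 1 appears in no bag, so the decomposition is invalid.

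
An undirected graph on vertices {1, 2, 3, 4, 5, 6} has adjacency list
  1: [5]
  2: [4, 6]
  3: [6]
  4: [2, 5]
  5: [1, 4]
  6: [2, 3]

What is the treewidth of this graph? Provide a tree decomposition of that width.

The largest bag has 2 vertices, giving width 1; this decomposition certifies tw(G) ≤ 1. Since G has at least one edge (e.g. 1–5), it is not an edgeless graph, so tw(G) ≥ 1. Hence tw(G) = 1 exactly.

Treewidth 1.
Bags: B1 = {1, 5}  B2 = {4, 5}  B3 = {2, 4}  B4 = {2, 6}  B5 = {3, 6}
Tree: B1–B2, B2–B3, B3–B4, B4–B5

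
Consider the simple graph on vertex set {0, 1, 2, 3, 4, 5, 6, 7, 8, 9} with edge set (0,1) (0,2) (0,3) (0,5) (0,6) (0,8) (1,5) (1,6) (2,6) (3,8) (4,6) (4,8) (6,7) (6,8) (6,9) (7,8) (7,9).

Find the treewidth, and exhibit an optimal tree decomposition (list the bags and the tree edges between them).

Treewidth 2.
Bags: B1 = {0, 1, 6}  B2 = {0, 6, 8}  B3 = {0, 3, 8}  B4 = {0, 2, 6}  B5 = {6, 7, 8}  B6 = {6, 7, 9}  B7 = {0, 1, 5}  B8 = {4, 6, 8}
Tree: B1–B2, B2–B3, B1–B4, B2–B5, B5–B6, B1–B7, B2–B8

Each bag holds 3 vertices, so the decomposition has width 2, which upper-bounds the treewidth. On the other hand G contains the 3-clique {0, 3, 8}. A clique must lie in a single bag of any decomposition, so no decomposition can have width below 2. Combining the bounds, tw(G) = 2.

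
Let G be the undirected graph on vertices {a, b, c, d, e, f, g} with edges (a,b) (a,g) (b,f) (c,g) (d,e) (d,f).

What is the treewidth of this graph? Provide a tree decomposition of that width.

The largest bag has 2 vertices, giving width 1; this decomposition certifies tw(G) ≤ 1. G has an edge, so its treewidth is at least 1. Hence tw(G) = 1 exactly.

Treewidth 1.
One optimal decomposition is:
Bags: B1 = {c, g}  B2 = {a, g}  B3 = {a, b}  B4 = {b, f}  B5 = {d, f}  B6 = {d, e}
Tree: B1–B2, B2–B3, B3–B4, B4–B5, B5–B6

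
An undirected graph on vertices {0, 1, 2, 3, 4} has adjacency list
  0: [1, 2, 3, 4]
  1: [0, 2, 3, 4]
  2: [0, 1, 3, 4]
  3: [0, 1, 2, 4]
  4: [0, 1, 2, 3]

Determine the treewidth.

4

A width-4 tree decomposition is:
Bags: B1 = {0, 1, 2, 3, 4}
Tree: (single bag)
A single bag containing all 5 vertices is trivially a valid decomposition of width 4. Conversely, {0, 1, 2, 3, 4} is a clique of size 5, and the vertices of any clique must share a bag in every tree decomposition; so some bag has ≥ 5 vertices and tw(G) ≥ 4. Therefore the treewidth is 4.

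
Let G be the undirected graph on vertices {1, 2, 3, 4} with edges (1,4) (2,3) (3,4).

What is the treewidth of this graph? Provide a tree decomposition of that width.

The largest bag has 2 vertices, giving width 1; this decomposition certifies tw(G) ≤ 1. G has an edge, so its treewidth is at least 1. Therefore the treewidth is 1.

Treewidth 1.
Bags: B1 = {2, 3}  B2 = {3, 4}  B3 = {1, 4}
Tree: B1–B2, B2–B3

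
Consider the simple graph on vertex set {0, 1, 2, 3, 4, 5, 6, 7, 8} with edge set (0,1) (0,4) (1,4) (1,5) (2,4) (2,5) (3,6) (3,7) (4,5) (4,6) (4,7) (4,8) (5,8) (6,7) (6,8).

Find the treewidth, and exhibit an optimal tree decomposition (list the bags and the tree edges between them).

Treewidth 2.
One such decomposition:
Bags: B1 = {4, 6, 8}  B2 = {4, 6, 7}  B3 = {4, 5, 8}  B4 = {3, 6, 7}  B5 = {1, 4, 5}  B6 = {2, 4, 5}  B7 = {0, 1, 4}
Tree: B1–B2, B1–B3, B2–B4, B3–B5, B5–B6, B5–B7

Every bag has size at most 3, so the width is 3 − 1 = 2 and tw(G) ≤ 2. For the lower bound, the 3 vertices {3, 6, 7} are pairwise adjacent, and any tree decomposition puts a clique entirely inside one bag — forcing width ≥ 2. Combining the bounds, tw(G) = 2.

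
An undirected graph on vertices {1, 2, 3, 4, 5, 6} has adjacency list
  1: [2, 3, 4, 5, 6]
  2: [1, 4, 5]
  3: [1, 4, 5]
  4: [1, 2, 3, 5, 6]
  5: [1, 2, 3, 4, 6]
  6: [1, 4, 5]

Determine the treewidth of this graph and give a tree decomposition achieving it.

The largest bag has 4 vertices, giving width 3; this decomposition certifies tw(G) ≤ 3. Conversely, {1, 2, 4, 5} is a clique of size 4, and the vertices of any clique must share a bag in every tree decomposition; so some bag has ≥ 4 vertices and tw(G) ≥ 3. Therefore the treewidth is 3.

Treewidth 3.
Bags: B1 = {1, 4, 5, 6}  B2 = {1, 2, 4, 5}  B3 = {1, 3, 4, 5}
Tree: B1–B2, B2–B3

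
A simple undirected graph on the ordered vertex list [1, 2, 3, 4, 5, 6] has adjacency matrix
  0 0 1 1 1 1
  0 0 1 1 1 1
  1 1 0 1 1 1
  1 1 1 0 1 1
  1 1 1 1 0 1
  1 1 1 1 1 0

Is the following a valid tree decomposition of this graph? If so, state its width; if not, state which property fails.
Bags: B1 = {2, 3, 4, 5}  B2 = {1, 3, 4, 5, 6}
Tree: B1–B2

A tree decomposition must satisfy three properties: every vertex lies in some bag; for every edge, both endpoints lie together in some bag; and for every vertex, the bags containing it form a connected subtree. Here edge (6,2) lies in no bag, so the decomposition is invalid.

No — edge (6,2) lies in no bag.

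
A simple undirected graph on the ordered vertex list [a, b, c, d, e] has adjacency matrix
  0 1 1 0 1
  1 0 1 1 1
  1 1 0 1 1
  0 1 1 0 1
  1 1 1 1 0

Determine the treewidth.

3

A width-3 tree decomposition is:
Bags: B1 = {b, c, d, e}  B2 = {a, b, c, e}
Tree: B1–B2
Each bag holds 4 vertices, so the decomposition has width 3, which upper-bounds the treewidth. Conversely, {b, c, d, e} is a clique of size 4, and the vertices of any clique must share a bag in every tree decomposition; so some bag has ≥ 4 vertices and tw(G) ≥ 3. The upper and lower bounds meet at 3, so that is the treewidth.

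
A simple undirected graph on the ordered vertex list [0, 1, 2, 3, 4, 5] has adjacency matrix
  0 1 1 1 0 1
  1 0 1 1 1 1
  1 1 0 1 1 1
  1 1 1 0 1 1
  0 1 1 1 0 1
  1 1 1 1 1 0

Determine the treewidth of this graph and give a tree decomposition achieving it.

Treewidth 4.
Bags: B1 = {0, 1, 2, 3, 5}  B2 = {1, 2, 3, 4, 5}
Tree: B1–B2

The largest bag has 5 vertices, giving width 4; this decomposition certifies tw(G) ≤ 4. On the other hand G contains the 5-clique {0, 1, 2, 3, 5}. A clique must lie in a single bag of any decomposition, so no decomposition can have width below 4. Combining the bounds, tw(G) = 4.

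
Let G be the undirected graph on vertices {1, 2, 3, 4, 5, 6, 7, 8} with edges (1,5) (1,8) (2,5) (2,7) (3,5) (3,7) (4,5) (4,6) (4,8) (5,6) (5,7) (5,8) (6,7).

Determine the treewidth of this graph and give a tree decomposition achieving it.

Treewidth 2.
Bags: B1 = {4, 5, 6}  B2 = {5, 6, 7}  B3 = {3, 5, 7}  B4 = {2, 5, 7}  B5 = {4, 5, 8}  B6 = {1, 5, 8}
Tree: B1–B2, B2–B3, B2–B4, B1–B5, B5–B6

Every bag has size at most 3, so the width is 3 − 1 = 2 and tw(G) ≤ 2. On the other hand G contains the 3-clique {1, 5, 8}. A clique must lie in a single bag of any decomposition, so no decomposition can have width below 2. The upper and lower bounds meet at 2, so that is the treewidth.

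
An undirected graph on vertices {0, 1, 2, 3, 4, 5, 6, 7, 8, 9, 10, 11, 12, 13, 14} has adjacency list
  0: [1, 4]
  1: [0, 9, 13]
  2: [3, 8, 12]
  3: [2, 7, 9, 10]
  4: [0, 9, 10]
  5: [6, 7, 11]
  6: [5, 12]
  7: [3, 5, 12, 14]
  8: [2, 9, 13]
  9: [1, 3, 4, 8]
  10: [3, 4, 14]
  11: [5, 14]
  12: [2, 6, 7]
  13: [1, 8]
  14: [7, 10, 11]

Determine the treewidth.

3

A width-3 tree decomposition is:
Bags: B1 = {0, 1, 8, 13}  B2 = {0, 1, 8, 9}  B3 = {0, 4, 8, 9}  B4 = {2, 4, 8, 9}  B5 = {2, 3, 4, 9}  B6 = {2, 3, 4, 10}  B7 = {2, 3, 10, 12}  B8 = {3, 7, 10, 12}  B9 = {7, 10, 12, 14}  B10 = {6, 7, 12, 14}  B11 = {5, 6, 7, 14}  B12 = {5, 6, 11, 14}
Tree: B1–B2, B2–B3, B3–B4, B4–B5, B5–B6, B6–B7, B7–B8, B8–B9, B9–B10, B10–B11, B11–B12
The largest bag has 4 vertices, giving width 3; this decomposition certifies tw(G) ≤ 3. For the lower bound: the 4 vertex sets {0,1,13}, {8}, {9}, {2,3,4,10} are disjoint, each induces a connected subgraph, and every pair is joined by at least one edge of G. Contracting each set to a single vertex therefore yields K_{4} as a minor, and since treewidth is minor-monotone, tw(G) ≥ tw(K_{4}) = 3. Therefore the treewidth is 3.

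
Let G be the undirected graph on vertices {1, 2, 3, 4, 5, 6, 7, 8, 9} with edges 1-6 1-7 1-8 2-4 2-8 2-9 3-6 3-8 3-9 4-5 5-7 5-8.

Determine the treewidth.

3

A width-3 tree decomposition is:
Bags: B1 = {2, 3, 4, 9}  B2 = {2, 3, 4, 8}  B3 = {3, 4, 5, 8}  B4 = {3, 5, 6, 8}  B5 = {1, 5, 6, 8}  B6 = {1, 5, 6, 7}
Tree: B1–B2, B2–B3, B3–B4, B4–B5, B5–B6
The largest bag has 4 vertices, giving width 3; this decomposition certifies tw(G) ≤ 3. For the lower bound: the 4 vertex sets {2,4,9}, {3}, {8}, {1,5,6,7} are disjoint, each induces a connected subgraph, and every pair is joined by at least one edge of G. Contracting each set to a single vertex therefore yields K_{4} as a minor, and since treewidth is minor-monotone, tw(G) ≥ tw(K_{4}) = 3. The upper and lower bounds meet at 3, so that is the treewidth.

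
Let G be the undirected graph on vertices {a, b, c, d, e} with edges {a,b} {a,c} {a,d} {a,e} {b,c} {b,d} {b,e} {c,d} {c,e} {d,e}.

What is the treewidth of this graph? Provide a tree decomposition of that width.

A single bag containing all 5 vertices is trivially a valid decomposition of width 4. For the lower bound, the 5 vertices {a, b, c, d, e} are pairwise adjacent, and any tree decomposition puts a clique entirely inside one bag — forcing width ≥ 4. Combining the bounds, tw(G) = 4.

Treewidth 4.
One optimal decomposition is:
Bags: B1 = {a, b, c, d, e}
Tree: (single bag)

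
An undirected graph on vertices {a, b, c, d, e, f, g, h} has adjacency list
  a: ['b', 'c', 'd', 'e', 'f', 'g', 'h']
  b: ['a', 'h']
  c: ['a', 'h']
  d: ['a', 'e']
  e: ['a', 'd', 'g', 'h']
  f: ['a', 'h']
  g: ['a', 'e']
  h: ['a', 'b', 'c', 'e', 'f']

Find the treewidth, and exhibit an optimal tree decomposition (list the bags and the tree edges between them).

Treewidth 2.
One such decomposition:
Bags: B1 = {a, d, e}  B2 = {a, e, h}  B3 = {a, c, h}  B4 = {a, e, g}  B5 = {a, f, h}  B6 = {a, b, h}
Tree: B1–B2, B2–B3, B1–B4, B3–B5, B3–B6

The largest bag has 3 vertices, giving width 2; this decomposition certifies tw(G) ≤ 2. For the lower bound, the 3 vertices {a, d, e} are pairwise adjacent, and any tree decomposition puts a clique entirely inside one bag — forcing width ≥ 2. The upper and lower bounds meet at 2, so that is the treewidth.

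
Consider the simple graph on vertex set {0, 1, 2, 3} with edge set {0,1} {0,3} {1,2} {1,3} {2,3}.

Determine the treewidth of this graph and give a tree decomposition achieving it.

Treewidth 2.
Bags: B1 = {1, 2, 3}  B2 = {0, 1, 3}
Tree: B1–B2

Each bag holds 3 vertices, so the decomposition has width 2, which upper-bounds the treewidth. Conversely, {0, 1, 3} is a clique of size 3, and the vertices of any clique must share a bag in every tree decomposition; so some bag has ≥ 3 vertices and tw(G) ≥ 2. The upper and lower bounds meet at 2, so that is the treewidth.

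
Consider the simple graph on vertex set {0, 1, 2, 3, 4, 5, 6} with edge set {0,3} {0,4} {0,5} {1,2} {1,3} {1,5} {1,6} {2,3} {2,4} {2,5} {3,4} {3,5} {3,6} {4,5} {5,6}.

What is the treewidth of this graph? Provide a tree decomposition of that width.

The largest bag has 4 vertices, giving width 3; this decomposition certifies tw(G) ≤ 3. Conversely, {0, 3, 4, 5} is a clique of size 4, and the vertices of any clique must share a bag in every tree decomposition; so some bag has ≥ 4 vertices and tw(G) ≥ 3. Therefore the treewidth is 3.

Treewidth 3.
One optimal decomposition is:
Bags: B1 = {2, 3, 4, 5}  B2 = {1, 2, 3, 5}  B3 = {0, 3, 4, 5}  B4 = {1, 3, 5, 6}
Tree: B1–B2, B1–B3, B2–B4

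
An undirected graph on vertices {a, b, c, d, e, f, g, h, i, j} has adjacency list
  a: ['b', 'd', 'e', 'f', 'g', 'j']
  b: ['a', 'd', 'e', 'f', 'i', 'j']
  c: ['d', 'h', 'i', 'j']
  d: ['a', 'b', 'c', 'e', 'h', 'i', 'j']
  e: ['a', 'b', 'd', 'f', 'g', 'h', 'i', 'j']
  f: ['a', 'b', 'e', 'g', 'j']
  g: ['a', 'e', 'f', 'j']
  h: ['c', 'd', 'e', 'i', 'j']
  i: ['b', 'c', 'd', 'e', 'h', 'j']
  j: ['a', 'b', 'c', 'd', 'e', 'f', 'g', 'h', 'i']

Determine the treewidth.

4

A width-4 tree decomposition is:
Bags: B1 = {b, d, e, i, j}  B2 = {d, e, h, i, j}  B3 = {c, d, h, i, j}  B4 = {a, b, d, e, j}  B5 = {a, b, e, f, j}  B6 = {a, e, f, g, j}
Tree: B1–B2, B2–B3, B1–B4, B4–B5, B5–B6
Every bag has size at most 5, so the width is 5 − 1 = 4 and tw(G) ≤ 4. Conversely, {d, e, h, i, j} is a clique of size 5, and the vertices of any clique must share a bag in every tree decomposition; so some bag has ≥ 5 vertices and tw(G) ≥ 4. Therefore the treewidth is 4.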